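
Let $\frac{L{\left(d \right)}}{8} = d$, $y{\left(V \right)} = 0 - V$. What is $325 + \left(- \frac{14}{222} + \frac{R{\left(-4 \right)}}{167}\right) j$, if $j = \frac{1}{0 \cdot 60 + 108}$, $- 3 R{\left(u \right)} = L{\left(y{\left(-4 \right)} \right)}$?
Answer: $\frac{650646347}{2001996} \approx 325.0$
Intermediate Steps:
$y{\left(V \right)} = - V$
$L{\left(d \right)} = 8 d$
$R{\left(u \right)} = - \frac{32}{3}$ ($R{\left(u \right)} = - \frac{8 \left(\left(-1\right) \left(-4\right)\right)}{3} = - \frac{8 \cdot 4}{3} = \left(- \frac{1}{3}\right) 32 = - \frac{32}{3}$)
$j = \frac{1}{108}$ ($j = \frac{1}{0 + 108} = \frac{1}{108} \approx 0.0092593$)
$325 + \left(- \frac{14}{222} + \frac{R{\left(-4 \right)}}{167}\right) j = 325 + \left(- \frac{14}{222} - \frac{32}{3 \cdot 167}\right) \frac{1}{108} = 325 + \left(\left(-14\right) \frac{1}{222} - \frac{32}{501}\right) \frac{1}{108} = 325 + \left(- \frac{7}{111} - \frac{32}{501}\right) \frac{1}{108} = 325 - \frac{2353}{2001996} = \frac{650646347}{2001996}$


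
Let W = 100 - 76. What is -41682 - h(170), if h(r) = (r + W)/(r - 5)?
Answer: -6877724/165 ≈ -41683.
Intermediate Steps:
W = 24
h(r) = (24 + r)/(-5 + r) (h(r) = (r + 24)/(r - 5) = (24 + r)/(-5 + r))
-41682 - h(170) = -41682 - (24 + 170)/(-5 + 170) = -41682 - 194/165 = -6877724/165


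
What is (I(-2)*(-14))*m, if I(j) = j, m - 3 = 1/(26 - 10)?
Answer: 343/4 ≈ 85.750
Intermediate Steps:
m = 49/16 (m = 3 + 1/(26 - 10) = 3 + 1/16 = 49/16 ≈ 3.0625)
(I(-2)*(-14))*m = -2*(-14)*(49/16) = 28*(49/16) = 343/4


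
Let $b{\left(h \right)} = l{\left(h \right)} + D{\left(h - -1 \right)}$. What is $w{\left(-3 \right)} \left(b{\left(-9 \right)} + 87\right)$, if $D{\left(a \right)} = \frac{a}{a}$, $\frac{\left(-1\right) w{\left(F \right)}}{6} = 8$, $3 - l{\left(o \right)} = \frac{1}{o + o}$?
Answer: $- \frac{13112}{3} \approx -4370.7$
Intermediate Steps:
$l{\left(o \right)} = 3 - \frac{1}{2 o}$ ($l{\left(o \right)} = 3 - \frac{1}{o + o} = 3 - \frac{1}{2 o}$)
$w{\left(F \right)} = -48$ ($w{\left(F \right)} = \left(-6\right) 8 = -48$)
$D{\left(a \right)} = 1$
$b{\left(h \right)} = 4 - \frac{1}{2 h}$ ($b{\left(h \right)} = \left(3 - \frac{1}{2 h}\right) + 1 = 4 - \frac{1}{2 h}$)
$w{\left(-3 \right)} \left(b{\left(-9 \right)} + 87\right) = - 48 \left(\left(4 - \frac{1}{2 \left(-9\right)}\right) + 87\right) = - 48 \left(\left(4 - - \frac{1}{18}\right) + 87\right) = - 48 \left(\left(4 + \frac{1}{18}\right) + 87\right) = - 48 \left(\frac{73}{18} + 87\right) = \left(-48\right) \frac{1639}{18} = - \frac{13112}{3}$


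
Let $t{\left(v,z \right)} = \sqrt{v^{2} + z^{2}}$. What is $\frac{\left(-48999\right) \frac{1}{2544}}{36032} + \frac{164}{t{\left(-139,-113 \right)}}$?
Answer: $- \frac{16333}{30555136} + \frac{82 \sqrt{32090}}{16045} \approx 0.91497$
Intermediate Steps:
$\frac{\left(-48999\right) \frac{1}{2544}}{36032} + \frac{164}{t{\left(-139,-113 \right)}} = \frac{\left(-48999\right) \frac{1}{2544}}{36032} + \frac{164}{\sqrt{\left(-139\right)^{2} + \left(-113\right)^{2}}} = \left(-48999\right) \frac{1}{2544} \cdot \frac{1}{36032} + \frac{164}{\sqrt{19321 + 12769}} = \left(- \frac{16333}{848}\right) \frac{1}{36032} + \frac{164}{\sqrt{32090}} = - \frac{16333}{30555136} + 164 \frac{\sqrt{32090}}{32090} = - \frac{16333}{30555136} + \frac{82 \sqrt{32090}}{16045}$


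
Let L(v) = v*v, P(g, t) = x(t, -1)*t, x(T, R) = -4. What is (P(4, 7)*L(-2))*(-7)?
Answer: 784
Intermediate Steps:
P(g, t) = -4*t
L(v) = v²
(P(4, 7)*L(-2))*(-7) = (-4*7*(-2)²)*(-7) = -28*4*(-7) = -112*(-7) = 784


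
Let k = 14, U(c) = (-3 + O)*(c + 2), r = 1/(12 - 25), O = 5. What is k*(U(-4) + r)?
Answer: -742/13 ≈ -57.077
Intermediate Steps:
r = -1/13 (r = 1/(-13) = -1/13 ≈ -0.076923)
U(c) = 4 + 2*c (U(c) = (-3 + 5)*(c + 2) = 2*(2 + c) = 4 + 2*c)
k*(U(-4) + r) = 14*((4 + 2*(-4)) - 1/13) = 14*((4 - 8) - 1/13) = 14*(-4 - 1/13) = 14*(-53/13) = -742/13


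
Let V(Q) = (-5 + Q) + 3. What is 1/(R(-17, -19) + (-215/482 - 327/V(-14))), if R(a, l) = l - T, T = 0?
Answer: 3856/3823 ≈ 1.0086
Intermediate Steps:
V(Q) = -2 + Q
R(a, l) = l (R(a, l) = l - 1*0 = l + 0 = l)
1/(R(-17, -19) + (-215/482 - 327/V(-14))) = 1/(-19 + (-215/482 - 327/(-2 - 14))) = 1/(-19 + (-215*1/482 - 327/(-16))) = 1/(-19 + (-215/482 - 327*(-1/16))) = 1/(-19 + (-215/482 + 327/16)) = 1/(-19 + 77087/3856) = 1/(3823/3856) = 3856/3823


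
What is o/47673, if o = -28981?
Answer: -28981/47673 ≈ -0.60791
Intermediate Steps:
o/47673 = -28981/47673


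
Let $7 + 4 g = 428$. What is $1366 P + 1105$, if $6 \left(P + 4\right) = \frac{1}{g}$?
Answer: $- \frac{5502685}{1263} \approx -4356.8$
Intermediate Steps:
$g = \frac{421}{4}$ ($g = - \frac{7}{4} + \frac{1}{4} \cdot 428 = - \frac{7}{4} + 107 = \frac{421}{4} \approx 105.25$)
$P = - \frac{5050}{1263}$ ($P = -4 + \frac{1}{6 \cdot \frac{421}{4}} = -4 + \frac{1}{6} \cdot \frac{4}{421} = -4 + \frac{2}{1263} = - \frac{5050}{1263} \approx -3.9984$)
$1366 P + 1105 = 1366 \left(- \frac{5050}{1263}\right) + 1105 = - \frac{6898300}{1263} + 1105 = - \frac{5502685}{1263}$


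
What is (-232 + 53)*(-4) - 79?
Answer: 637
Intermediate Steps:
(-232 + 53)*(-4) - 79 = -179*(-4) - 79 = 716 - 79 = 637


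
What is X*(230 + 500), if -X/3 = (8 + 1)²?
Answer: -177390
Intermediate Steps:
X = -243 (X = -3*(8 + 1)² = -3*9² = -3*81 = -243)
X*(230 + 500) = -243*(230 + 500) = -243*730 = -177390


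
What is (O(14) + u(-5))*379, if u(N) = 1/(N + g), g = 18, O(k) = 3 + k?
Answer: 84138/13 ≈ 6472.2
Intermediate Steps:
u(N) = 1/(18 + N) (u(N) = 1/(N + 18) = 1/(18 + N))
(O(14) + u(-5))*379 = ((3 + 14) + 1/(18 - 5))*379 = (17 + 1/13)*379 = (222/13)*379 = 84138/13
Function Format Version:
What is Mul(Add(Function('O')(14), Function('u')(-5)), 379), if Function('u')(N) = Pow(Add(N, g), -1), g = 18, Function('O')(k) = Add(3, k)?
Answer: Rational(84138, 13) ≈ 6472.2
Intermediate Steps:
Function('u')(N) = Pow(Add(18, N), -1) (Function('u')(N) = Pow(Add(N, 18), -1) = Pow(Add(18, N), -1))
Mul(Add(Function('O')(14), Function('u')(-5)), 379) = Mul(Add(Add(3, 14), Pow(Add(18, -5), -1)), 379) = Mul(Add(17, Pow(13, -1)), 379) = Mul(Add(17, Rational(1, 13)), 379) = Mul(Rational(222, 13), 379) = Rational(84138, 13)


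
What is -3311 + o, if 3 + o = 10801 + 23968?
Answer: 31455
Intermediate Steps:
o = 34766 (o = -3 + (10801 + 23968) = -3 + 34769 = 34766)
-3311 + o = -3311 + 34766 = 31455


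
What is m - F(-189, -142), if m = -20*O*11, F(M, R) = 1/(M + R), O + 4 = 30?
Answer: -1893319/331 ≈ -5720.0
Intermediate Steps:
O = 26 (O = -4 + 30 = 26)
m = -5720 (m = -20*26*11 = -520*11 = -5720)
m - F(-189, -142) = -5720 - 1/(-189 - 142) = -5720 - 1/(-331) = -5720 - 1*(-1/331) = -5720 + 1/331 = -1893319/331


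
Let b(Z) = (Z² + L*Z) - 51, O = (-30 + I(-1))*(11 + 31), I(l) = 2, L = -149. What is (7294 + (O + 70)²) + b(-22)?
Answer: 1234241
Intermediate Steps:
O = -1176 (O = (-30 + 2)*(11 + 31) = -28*42 = -1176)
b(Z) = -51 + Z² - 149*Z (b(Z) = (Z² - 149*Z) - 51 = -51 + Z² - 149*Z)
(7294 + (O + 70)²) + b(-22) = (7294 + (-1176 + 70)²) + (-51 + (-22)² - 149*(-22)) = (7294 + (-1106)²) + (-51 + 484 + 3278) = (7294 + 1223236) + 3711 = 1230530 + 3711 = 1234241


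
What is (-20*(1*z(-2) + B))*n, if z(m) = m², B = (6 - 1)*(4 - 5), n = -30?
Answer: -600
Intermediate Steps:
B = -5 (B = 5*(-1) = -5)
(-20*(1*z(-2) + B))*n = -20*(1*(-2)² - 5)*(-30) = -20*(1*4 - 5)*(-30) = -20*(4 - 5)*(-30) = -20*(-1)*(-30) = 20*(-30) = -600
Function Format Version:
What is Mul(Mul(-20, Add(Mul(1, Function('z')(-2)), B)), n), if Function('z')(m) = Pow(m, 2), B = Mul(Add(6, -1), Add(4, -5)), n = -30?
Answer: -600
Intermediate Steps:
B = -5 (B = Mul(5, -1) = -5)
Mul(Mul(-20, Add(Mul(1, Function('z')(-2)), B)), n) = Mul(Mul(-20, Add(Mul(1, Pow(-2, 2)), -5)), -30) = Mul(Mul(-20, Add(Mul(1, 4), -5)), -30) = Mul(Mul(-20, Add(4, -5)), -30) = Mul(Mul(-20, -1), -30) = Mul(20, -30) = -600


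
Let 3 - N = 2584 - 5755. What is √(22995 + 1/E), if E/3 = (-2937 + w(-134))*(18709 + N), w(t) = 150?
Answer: 2*√21382628012297925622/60987921 ≈ 151.64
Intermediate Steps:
N = 3174 (N = 3 - (2584 - 5755) = 3 - 1*(-3171) = 3 + 3171 = 3174)
E = -182963763 (E = 3*((-2937 + 150)*(18709 + 3174)) = 3*(-2787*21883) = 3*(-60987921) = -182963763)
√(22995 + 1/E) = √(22995 + 1/(-182963763)) = √(22995 - 1/182963763) = √(4207251730184/182963763) = 2*√21382628012297925622/60987921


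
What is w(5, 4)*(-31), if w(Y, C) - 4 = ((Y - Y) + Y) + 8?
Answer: -527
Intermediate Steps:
w(Y, C) = 12 + Y (w(Y, C) = 4 + (((Y - Y) + Y) + 8) = 4 + ((0 + Y) + 8) = 4 + (Y + 8) = 4 + (8 + Y) = 12 + Y)
w(5, 4)*(-31) = (12 + 5)*(-31) = 17*(-31) = -527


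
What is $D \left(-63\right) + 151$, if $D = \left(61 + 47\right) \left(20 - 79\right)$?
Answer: $401587$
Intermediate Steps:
$D = -6372$ ($D = 108 \left(-59\right) = -6372$)
$D \left(-63\right) + 151 = \left(-6372\right) \left(-63\right) + 151 = 401436 + 151 = 401587$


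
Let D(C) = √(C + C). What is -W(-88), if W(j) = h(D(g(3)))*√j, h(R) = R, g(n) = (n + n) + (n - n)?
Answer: -4*I*√66 ≈ -32.496*I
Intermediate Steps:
g(n) = 2*n (g(n) = 2*n + 0 = 2*n)
D(C) = √2*√C (D(C) = √(2*C) = √2*√C)
W(j) = 2*√3*√j (W(j) = (√2*√(2*3))*√j = (√2*√6)*√j = (2*√3)*√j = 2*√3*√j)
-W(-88) = -2*√3*√(-88) = -2*√3*2*I*√22 = -4*I*√66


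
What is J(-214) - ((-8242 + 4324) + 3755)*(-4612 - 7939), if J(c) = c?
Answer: -2046027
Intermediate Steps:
J(-214) - ((-8242 + 4324) + 3755)*(-4612 - 7939) = -214 - ((-8242 + 4324) + 3755)*(-4612 - 7939) = -214 - (-3918 + 3755)*(-12551) = -214 - (-163)*(-12551) = -214 - 1*2045813 = -214 - 2045813 = -2046027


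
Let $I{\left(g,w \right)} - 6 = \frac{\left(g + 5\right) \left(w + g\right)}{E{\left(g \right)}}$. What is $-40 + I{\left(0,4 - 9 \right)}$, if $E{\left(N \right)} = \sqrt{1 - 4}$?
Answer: $-34 + \frac{25 i \sqrt{3}}{3} \approx -34.0 + 14.434 i$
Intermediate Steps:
$E{\left(N \right)} = i \sqrt{3}$ ($E{\left(N \right)} = \sqrt{-3} = i \sqrt{3}$)
$I{\left(g,w \right)} = 6 - \frac{i \sqrt{3} \left(5 + g\right) \left(g + w\right)}{3}$ ($I{\left(g,w \right)} = 6 + \frac{\left(g + 5\right) \left(w + g\right)}{i \sqrt{3}} = 6 + \left(5 + g\right) \left(g + w\right) \left(- \frac{i \sqrt{3}}{3}\right) = 6 - \frac{i \sqrt{3} \left(5 + g\right) \left(g + w\right)}{3}$)
$-40 + I{\left(0,4 - 9 \right)} = -40 + \frac{i \sqrt{3} \left(- 0^{2} - 0 - 5 \left(4 - 9\right) - 0 \left(4 - 9\right) - 6 i \sqrt{3}\right)}{3} = -40 + \frac{i \sqrt{3} \left(\left(-1\right) 0 + 0 - 5 \left(4 - 9\right) - 0 \left(4 - 9\right) - 6 i \sqrt{3}\right)}{3} = -40 + \frac{i \sqrt{3} \left(0 + 0 - -25 - 0 \left(-5\right) - 6 i \sqrt{3}\right)}{3} = -40 + \frac{i \sqrt{3} \left(0 + 0 + 25 + 0 - 6 i \sqrt{3}\right)}{3} = -40 + \frac{i \sqrt{3} \left(25 - 6 i \sqrt{3}\right)}{3}$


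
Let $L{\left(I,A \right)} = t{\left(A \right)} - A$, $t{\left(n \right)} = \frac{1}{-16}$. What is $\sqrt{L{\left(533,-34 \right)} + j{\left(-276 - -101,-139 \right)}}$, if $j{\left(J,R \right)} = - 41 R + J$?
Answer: $\frac{\sqrt{88927}}{4} \approx 74.552$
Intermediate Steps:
$t{\left(n \right)} = - \frac{1}{16}$
$L{\left(I,A \right)} = - \frac{1}{16} - A$
$j{\left(J,R \right)} = J - 41 R$
$\sqrt{L{\left(533,-34 \right)} + j{\left(-276 - -101,-139 \right)}} = \sqrt{\left(- \frac{1}{16} - -34\right) - -5524} = \sqrt{\left(- \frac{1}{16} + 34\right) + \left(\left(-276 + 101\right) + 5699\right)} = \sqrt{\frac{543}{16} + \left(-175 + 5699\right)} = \sqrt{\frac{543}{16} + 5524} = \sqrt{\frac{88927}{16}} = \frac{\sqrt{88927}}{4}$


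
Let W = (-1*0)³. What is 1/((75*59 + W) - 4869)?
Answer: -1/444 ≈ -0.0022523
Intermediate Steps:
W = 0 (W = 0³ = 0)
1/((75*59 + W) - 4869) = 1/((75*59 + 0) - 4869) = 1/((4425 + 0) - 4869) = 1/(4425 - 4869) = 1/(-444) = -1/444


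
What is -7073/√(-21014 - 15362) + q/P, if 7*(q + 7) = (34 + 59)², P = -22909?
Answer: -8600/160363 + 7073*I*√9094/18188 ≈ -0.053628 + 37.085*I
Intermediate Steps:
q = 8600/7 (q = -7 + (34 + 59)²/7 = -7 + (⅐)*93² = -7 + (⅐)*8649 = -7 + 8649/7 = 8600/7 ≈ 1228.6)
-7073/√(-21014 - 15362) + q/P = -7073/√(-21014 - 15362) + (8600/7)/(-22909) = -7073*(-I*√9094/18188) + (8600/7)*(-1/22909) = -7073*(-I*√9094/18188) - 8600/160363 = -(-7073)*I*√9094/18188 - 8600/160363 = 7073*I*√9094/18188 - 8600/160363 = -8600/160363 + 7073*I*√9094/18188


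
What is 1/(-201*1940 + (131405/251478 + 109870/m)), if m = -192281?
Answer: -48354441318/18855333210743975 ≈ -2.5645e-6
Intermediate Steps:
1/(-201*1940 + (131405/251478 + 109870/m)) = 1/(-201*1940 + (131405/251478 + 109870/(-192281))) = 1/(-389940 + (131405*(1/251478) + 109870*(-1/192281))) = 1/(-389940 + (131405/251478 - 109870/192281)) = 1/(-389940 - 2363203055/48354441318) = 1/(-18855333210743975/48354441318) = -48354441318/18855333210743975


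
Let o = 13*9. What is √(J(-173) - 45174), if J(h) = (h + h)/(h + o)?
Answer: I*√8852893/14 ≈ 212.53*I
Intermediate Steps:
o = 117
J(h) = 2*h/(117 + h) (J(h) = (h + h)/(h + 117) = (2*h)/(117 + h) = 2*h/(117 + h))
√(J(-173) - 45174) = √(2*(-173)/(117 - 173) - 45174) = √(2*(-173)/(-56) - 45174) = √(2*(-173)*(-1/56) - 45174) = √(173/28 - 45174) = √(-1264699/28) = I*√8852893/14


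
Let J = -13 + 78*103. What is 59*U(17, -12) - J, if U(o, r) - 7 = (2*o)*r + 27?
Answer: -30087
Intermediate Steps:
U(o, r) = 34 + 2*o*r (U(o, r) = 7 + ((2*o)*r + 27) = 7 + (2*o*r + 27) = 7 + (27 + 2*o*r) = 34 + 2*o*r)
J = 8021 (J = -13 + 8034 = 8021)
59*U(17, -12) - J = 59*(34 + 2*17*(-12)) - 1*8021 = 59*(34 - 408) - 8021 = 59*(-374) - 8021 = -22066 - 8021 = -30087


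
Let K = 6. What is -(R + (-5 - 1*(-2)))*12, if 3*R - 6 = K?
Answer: -12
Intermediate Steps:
R = 4 (R = 2 + (1/3)*6 = 2 + 2 = 4)
-(R + (-5 - 1*(-2)))*12 = -(4 + (-5 - 1*(-2)))*12 = -(4 + (-5 + 2))*12 = -(4 - 3)*12 = -1*1*12 = -1*12 = -12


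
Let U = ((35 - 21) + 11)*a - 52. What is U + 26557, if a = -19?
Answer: 26030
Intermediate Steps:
U = -527 (U = ((35 - 21) + 11)*(-19) - 52 = (14 + 11)*(-19) - 52 = 25*(-19) - 52 = -475 - 52 = -527)
U + 26557 = -527 + 26557 = 26030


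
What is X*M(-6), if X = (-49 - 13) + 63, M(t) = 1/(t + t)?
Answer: -1/12 ≈ -0.083333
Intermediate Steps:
M(t) = 1/(2*t)
X = 1 (X = -62 + 63 = 1)
X*M(-6) = 1*((½)/(-6)) = 1*((½)*(-⅙)) = 1*(-1/12) = -1/12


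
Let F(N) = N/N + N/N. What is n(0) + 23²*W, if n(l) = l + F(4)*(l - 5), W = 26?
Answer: 13744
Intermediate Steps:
F(N) = 2 (F(N) = 1 + 1 = 2)
n(l) = -10 + 3*l (n(l) = l + 2*(l - 5) = l + 2*(-5 + l) = l + (-10 + 2*l) = -10 + 3*l)
n(0) + 23²*W = (-10 + 3*0) + 23²*26 = (-10 + 0) + 529*26 = -10 + 13754 = 13744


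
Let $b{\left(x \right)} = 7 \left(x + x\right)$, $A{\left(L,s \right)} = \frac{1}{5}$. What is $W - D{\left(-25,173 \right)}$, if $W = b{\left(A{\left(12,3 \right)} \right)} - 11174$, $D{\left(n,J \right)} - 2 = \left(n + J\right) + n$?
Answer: $- \frac{56481}{5} \approx -11296.0$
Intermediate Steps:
$D{\left(n,J \right)} = 2 + J + 2 n$ ($D{\left(n,J \right)} = 2 + \left(\left(n + J\right) + n\right) = 2 + \left(\left(J + n\right) + n\right) = 2 + \left(J + 2 n\right) = 2 + J + 2 n$)
$A{\left(L,s \right)} = \frac{1}{5}$
$b{\left(x \right)} = 14 x$ ($b{\left(x \right)} = 7 \cdot 2 x = 14 x$)
$W = - \frac{55856}{5}$ ($W = 14 \cdot \frac{1}{5} - 11174 = \frac{14}{5} - 11174 = - \frac{55856}{5} \approx -11171.0$)
$W - D{\left(-25,173 \right)} = - \frac{55856}{5} - \left(2 + 173 + 2 \left(-25\right)\right) = - \frac{55856}{5} - \left(2 + 173 - 50\right) = - \frac{55856}{5} - 125 = - \frac{56481}{5}$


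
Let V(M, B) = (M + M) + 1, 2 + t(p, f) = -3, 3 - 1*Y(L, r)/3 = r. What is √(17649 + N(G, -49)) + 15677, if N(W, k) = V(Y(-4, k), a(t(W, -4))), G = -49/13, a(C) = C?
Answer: 15677 + √17962 ≈ 15811.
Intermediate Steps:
Y(L, r) = 9 - 3*r
t(p, f) = -5 (t(p, f) = -2 - 3 = -5)
G = -49/13 (G = -49*1/13 = -49/13 ≈ -3.7692)
V(M, B) = 1 + 2*M (V(M, B) = 2*M + 1 = 1 + 2*M)
N(W, k) = 19 - 6*k (N(W, k) = 1 + 2*(9 - 3*k) = 1 + (18 - 6*k) = 19 - 6*k)
√(17649 + N(G, -49)) + 15677 = √(17649 + (19 - 6*(-49))) + 15677 = √(17649 + (19 + 294)) + 15677 = √(17649 + 313) + 15677 = √17962 + 15677 = 15677 + √17962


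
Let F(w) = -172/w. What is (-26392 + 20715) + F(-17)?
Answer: -96337/17 ≈ -5666.9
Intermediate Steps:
(-26392 + 20715) + F(-17) = (-26392 + 20715) - 172/(-17) = -5677 - 172*(-1/17) = -5677 + 172/17 = -96337/17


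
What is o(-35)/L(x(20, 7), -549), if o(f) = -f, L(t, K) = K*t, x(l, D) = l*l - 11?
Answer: -35/213561 ≈ -0.00016389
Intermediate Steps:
x(l, D) = -11 + l² (x(l, D) = l² - 11 = -11 + l²)
o(-35)/L(x(20, 7), -549) = (-1*(-35))/((-549*(-11 + 20²))) = 35/((-549*(-11 + 400))) = 35/((-549*389)) = 35/(-213561) = 35*(-1/213561) = -35/213561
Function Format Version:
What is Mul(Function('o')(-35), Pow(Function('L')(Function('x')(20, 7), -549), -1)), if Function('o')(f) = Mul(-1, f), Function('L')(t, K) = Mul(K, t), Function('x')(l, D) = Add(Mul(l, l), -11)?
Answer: Rational(-35, 213561) ≈ -0.00016389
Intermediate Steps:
Function('x')(l, D) = Add(-11, Pow(l, 2)) (Function('x')(l, D) = Add(Pow(l, 2), -11) = Add(-11, Pow(l, 2)))
Mul(Function('o')(-35), Pow(Function('L')(Function('x')(20, 7), -549), -1)) = Mul(Mul(-1, -35), Pow(Mul(-549, Add(-11, Pow(20, 2))), -1)) = Mul(35, Pow(Mul(-549, Add(-11, 400)), -1)) = Mul(35, Pow(Mul(-549, 389), -1)) = Mul(35, Pow(-213561, -1)) = Mul(35, Rational(-1, 213561)) = Rational(-35, 213561)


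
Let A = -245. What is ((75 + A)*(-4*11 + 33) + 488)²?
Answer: 5560164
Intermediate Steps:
((75 + A)*(-4*11 + 33) + 488)² = ((75 - 245)*(-4*11 + 33) + 488)² = (-170*(-44 + 33) + 488)² = (-170*(-11) + 488)² = (1870 + 488)² = 2358² = 5560164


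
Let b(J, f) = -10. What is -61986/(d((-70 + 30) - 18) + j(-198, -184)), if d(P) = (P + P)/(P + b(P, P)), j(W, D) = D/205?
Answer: -72007070/939 ≈ -76685.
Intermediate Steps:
j(W, D) = D/205 (j(W, D) = D*(1/205) = D/205)
d(P) = 2*P/(-10 + P) (d(P) = (P + P)/(P - 10) = (2*P)/(-10 + P) = 2*P/(-10 + P))
-61986/(d((-70 + 30) - 18) + j(-198, -184)) = -61986/(2*((-70 + 30) - 18)/(-10 + ((-70 + 30) - 18)) + (1/205)*(-184)) = -61986/(2*(-40 - 18)/(-10 + (-40 - 18)) - 184/205) = -61986/(2*(-58)/(-10 - 58) - 184/205) = -61986/(2*(-58)/(-68) - 184/205) = -61986/(2*(-58)*(-1/68) - 184/205) = -61986/(29/17 - 184/205) = -61986/2817/3485 = -61986*3485/2817 = -72007070/939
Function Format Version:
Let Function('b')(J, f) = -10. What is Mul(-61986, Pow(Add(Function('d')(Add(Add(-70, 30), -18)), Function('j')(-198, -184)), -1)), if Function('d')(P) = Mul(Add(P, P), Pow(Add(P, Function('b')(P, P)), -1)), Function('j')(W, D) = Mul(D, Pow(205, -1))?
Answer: Rational(-72007070, 939) ≈ -76685.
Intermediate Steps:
Function('j')(W, D) = Mul(Rational(1, 205), D) (Function('j')(W, D) = Mul(D, Rational(1, 205)) = Mul(Rational(1, 205), D))
Function('d')(P) = Mul(2, P, Pow(Add(-10, P), -1)) (Function('d')(P) = Mul(Add(P, P), Pow(Add(P, -10), -1)) = Mul(Mul(2, P), Pow(Add(-10, P), -1)) = Mul(2, P, Pow(Add(-10, P), -1)))
Mul(-61986, Pow(Add(Function('d')(Add(Add(-70, 30), -18)), Function('j')(-198, -184)), -1)) = Mul(-61986, Pow(Add(Mul(2, Add(Add(-70, 30), -18), Pow(Add(-10, Add(Add(-70, 30), -18)), -1)), Mul(Rational(1, 205), -184)), -1)) = Mul(-61986, Pow(Add(Mul(2, Add(-40, -18), Pow(Add(-10, Add(-40, -18)), -1)), Rational(-184, 205)), -1)) = Mul(-61986, Pow(Add(Mul(2, -58, Pow(Add(-10, -58), -1)), Rational(-184, 205)), -1)) = Mul(-61986, Pow(Add(Mul(2, -58, Pow(-68, -1)), Rational(-184, 205)), -1)) = Mul(-61986, Pow(Add(Mul(2, -58, Rational(-1, 68)), Rational(-184, 205)), -1)) = Mul(-61986, Pow(Add(Rational(29, 17), Rational(-184, 205)), -1)) = Mul(-61986, Pow(Rational(2817, 3485), -1)) = Mul(-61986, Rational(3485, 2817)) = Rational(-72007070, 939)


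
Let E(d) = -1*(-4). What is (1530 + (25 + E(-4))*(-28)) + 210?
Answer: 928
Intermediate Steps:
E(d) = 4
(1530 + (25 + E(-4))*(-28)) + 210 = (1530 + (25 + 4)*(-28)) + 210 = (1530 + 29*(-28)) + 210 = (1530 - 812) + 210 = 718 + 210 = 928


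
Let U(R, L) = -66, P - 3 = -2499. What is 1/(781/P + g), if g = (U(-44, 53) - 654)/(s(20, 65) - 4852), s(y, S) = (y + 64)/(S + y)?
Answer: -64324416/10579951 ≈ -6.0798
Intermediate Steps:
P = -2496 (P = 3 - 2499 = -2496)
s(y, S) = (64 + y)/(S + y)
g = 3825/25771 (g = (-66 - 654)/((64 + 20)/(65 + 20) - 4852) = -720/(84/85 - 4852) = -720/(-412336/85) = -720*(-85/412336) = 3825/25771 ≈ 0.14842)
1/(781/P + g) = 1/(781/(-2496) + 3825/25771) = 1/(781*(-1/2496) + 3825/25771) = 1/(-781/2496 + 3825/25771) = 1/(-10579951/64324416) = -64324416/10579951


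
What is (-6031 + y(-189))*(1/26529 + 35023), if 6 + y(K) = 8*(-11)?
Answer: -5690891654000/26529 ≈ -2.1452e+8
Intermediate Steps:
y(K) = -94 (y(K) = -6 + 8*(-11) = -6 - 88 = -94)
(-6031 + y(-189))*(1/26529 + 35023) = (-6031 - 94)*(1/26529 + 35023) = -6125*(1/26529 + 35023) = -6125*929125168/26529 = -5690891654000/26529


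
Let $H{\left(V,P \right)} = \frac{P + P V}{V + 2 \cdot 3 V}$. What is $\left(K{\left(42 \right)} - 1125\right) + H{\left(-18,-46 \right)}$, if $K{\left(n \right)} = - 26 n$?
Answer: $- \frac{140062}{63} \approx -2223.2$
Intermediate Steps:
$H{\left(V,P \right)} = \frac{P + P V}{7 V}$ ($H{\left(V,P \right)} = \frac{P + P V}{V + 6 V} = \frac{P + P V}{7 V}$)
$\left(K{\left(42 \right)} - 1125\right) + H{\left(-18,-46 \right)} = \left(\left(-26\right) 42 - 1125\right) + \frac{1}{7} \left(-46\right) \frac{1}{-18} \left(1 - 18\right) = \left(-1092 - 1125\right) + \frac{1}{7} \left(-46\right) \left(- \frac{1}{18}\right) \left(-17\right) = -2217 - \frac{391}{63} = - \frac{140062}{63}$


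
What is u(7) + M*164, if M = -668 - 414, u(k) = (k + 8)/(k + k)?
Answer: -2484257/14 ≈ -1.7745e+5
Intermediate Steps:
u(k) = (8 + k)/(2*k) (u(k) = (8 + k)/((2*k)) = (8 + k)*(1/(2*k)) = (8 + k)/(2*k))
M = -1082
u(7) + M*164 = (½)*(8 + 7)/7 - 1082*164 = (½)*(⅐)*15 - 177448 = 15/14 - 177448 = -2484257/14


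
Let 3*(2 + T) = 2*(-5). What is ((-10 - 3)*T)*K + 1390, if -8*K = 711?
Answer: -4772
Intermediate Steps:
K = -711/8 (K = -1/8*711 = -711/8 ≈ -88.875)
T = -16/3 (T = -2 + (2*(-5))/3 = -2 + (1/3)*(-10) = -2 - 10/3 = -16/3 ≈ -5.3333)
((-10 - 3)*T)*K + 1390 = ((-10 - 3)*(-16/3))*(-711/8) + 1390 = -13*(-16/3)*(-711/8) + 1390 = (208/3)*(-711/8) + 1390 = -6162 + 1390 = -4772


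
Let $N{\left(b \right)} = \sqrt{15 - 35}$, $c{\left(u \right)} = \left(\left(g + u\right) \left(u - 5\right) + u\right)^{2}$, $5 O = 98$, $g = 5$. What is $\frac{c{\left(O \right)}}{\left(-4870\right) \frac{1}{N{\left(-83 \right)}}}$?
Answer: $- \frac{89661961 i \sqrt{5}}{1521875} \approx - 131.74 i$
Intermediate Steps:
$O = \frac{98}{5}$ ($O = \frac{1}{5} \cdot 98 = \frac{98}{5} \approx 19.6$)
$c{\left(u \right)} = \left(u + \left(-5 + u\right) \left(5 + u\right)\right)^{2}$ ($c{\left(u \right)} = \left(\left(5 + u\right) \left(u - 5\right) + u\right)^{2} = \left(\left(5 + u\right) \left(-5 + u\right) + u\right)^{2} = \left(\left(-5 + u\right) \left(5 + u\right) + u\right)^{2} = \left(u + \left(-5 + u\right) \left(5 + u\right)\right)^{2}$)
$N{\left(b \right)} = 2 i \sqrt{5}$ ($N{\left(b \right)} = \sqrt{-20} = 2 i \sqrt{5}$)
$\frac{c{\left(O \right)}}{\left(-4870\right) \frac{1}{N{\left(-83 \right)}}} = \frac{\left(-25 + \frac{98}{5} + \left(\frac{98}{5}\right)^{2}\right)^{2}}{\left(-4870\right) \frac{1}{2 i \sqrt{5}}} = \frac{\left(-25 + \frac{98}{5} + \frac{9604}{25}\right)^{2}}{\left(-4870\right) \left(- \frac{i \sqrt{5}}{10}\right)} = \frac{\left(\frac{9469}{25}\right)^{2}}{487 i \sqrt{5}} = \frac{89661961 \left(- \frac{i \sqrt{5}}{2435}\right)}{625} = - \frac{89661961 i \sqrt{5}}{1521875}$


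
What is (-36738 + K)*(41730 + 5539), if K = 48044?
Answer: 534423314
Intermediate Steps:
(-36738 + K)*(41730 + 5539) = (-36738 + 48044)*(41730 + 5539) = 11306*47269 = 534423314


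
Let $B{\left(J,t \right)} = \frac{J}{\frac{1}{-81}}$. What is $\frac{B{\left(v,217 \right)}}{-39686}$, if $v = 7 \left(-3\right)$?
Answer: $- \frac{1701}{39686} \approx -0.042861$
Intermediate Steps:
$v = -21$
$B{\left(J,t \right)} = - 81 J$ ($B{\left(J,t \right)} = \frac{J}{- \frac{1}{81}} = J \left(-81\right) = - 81 J$)
$\frac{B{\left(v,217 \right)}}{-39686} = \frac{\left(-81\right) \left(-21\right)}{-39686} = 1701 \left(- \frac{1}{39686}\right) = - \frac{1701}{39686}$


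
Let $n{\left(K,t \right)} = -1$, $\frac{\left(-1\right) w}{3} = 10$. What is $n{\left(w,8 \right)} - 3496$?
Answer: $-3497$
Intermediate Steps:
$w = -30$ ($w = \left(-3\right) 10 = -30$)
$n{\left(w,8 \right)} - 3496 = -1 - 3496 = -3497$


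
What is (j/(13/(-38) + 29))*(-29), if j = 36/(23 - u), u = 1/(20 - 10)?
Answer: -44080/27709 ≈ -1.5908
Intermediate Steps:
u = 1/10 ≈ 0.10000
j = 360/229 (j = 36/(23 - 1*1/10) = 36/(23 - 1/10) = 36/(229/10) = 36*(10/229) = 360/229 ≈ 1.5721)
(j/(13/(-38) + 29))*(-29) = ((360/229)/(13/(-38) + 29))*(-29) = ((360/229)/(13*(-1/38) + 29))*(-29) = ((360/229)/(-13/38 + 29))*(-29) = ((360/229)/(1089/38))*(-29) = ((38/1089)*(360/229))*(-29) = (1520/27709)*(-29) = -44080/27709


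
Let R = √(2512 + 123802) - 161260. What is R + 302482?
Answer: 141222 + √126314 ≈ 1.4158e+5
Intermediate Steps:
R = -161260 + √126314 (R = √126314 - 161260 = -161260 + √126314 ≈ -1.6090e+5)
R + 302482 = (-161260 + √126314) + 302482 = 141222 + √126314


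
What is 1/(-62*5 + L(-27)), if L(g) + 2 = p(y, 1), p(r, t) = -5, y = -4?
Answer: -1/317 ≈ -0.0031546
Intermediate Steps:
L(g) = -7 (L(g) = -2 - 5 = -7)
1/(-62*5 + L(-27)) = 1/(-62*5 - 7) = 1/(-310 - 7) = 1/(-317) = -1/317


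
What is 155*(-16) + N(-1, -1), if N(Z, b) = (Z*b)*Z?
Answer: -2481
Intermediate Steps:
N(Z, b) = b*Z**2
155*(-16) + N(-1, -1) = 155*(-16) - 1*(-1)**2 = -2480 - 1*1 = -2480 - 1 = -2481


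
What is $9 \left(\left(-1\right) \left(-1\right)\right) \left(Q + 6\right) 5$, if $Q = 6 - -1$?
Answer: $585$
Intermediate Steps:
$Q = 7$ ($Q = 6 + 1 = 7$)
$9 \left(\left(-1\right) \left(-1\right)\right) \left(Q + 6\right) 5 = 9 \left(\left(-1\right) \left(-1\right)\right) \left(7 + 6\right) 5 = 9 \cdot 1 \cdot 13 \cdot 5 = 9 \cdot 65 = 585$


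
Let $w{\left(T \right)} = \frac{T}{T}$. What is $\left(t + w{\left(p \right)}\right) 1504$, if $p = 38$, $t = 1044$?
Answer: $1571680$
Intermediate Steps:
$w{\left(T \right)} = 1$
$\left(t + w{\left(p \right)}\right) 1504 = \left(1044 + 1\right) 1504 = 1045 \cdot 1504 = 1571680$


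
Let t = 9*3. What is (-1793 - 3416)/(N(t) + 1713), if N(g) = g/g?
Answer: -5209/1714 ≈ -3.0391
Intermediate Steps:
t = 27
N(g) = 1
(-1793 - 3416)/(N(t) + 1713) = (-1793 - 3416)/(1 + 1713) = -5209/1714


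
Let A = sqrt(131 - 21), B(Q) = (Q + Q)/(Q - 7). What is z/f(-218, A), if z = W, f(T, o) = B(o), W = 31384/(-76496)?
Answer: -3923/19124 + 3923*sqrt(110)/300520 ≈ -0.068223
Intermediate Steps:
B(Q) = 2*Q/(-7 + Q) (B(Q) = (2*Q)/(-7 + Q) = 2*Q/(-7 + Q))
W = -3923/9562 (W = 31384*(-1/76496) = -3923/9562 ≈ -0.41027)
A = sqrt(110) ≈ 10.488
f(T, o) = 2*o/(-7 + o)
z = -3923/9562 ≈ -0.41027
z/f(-218, A) = -3923*sqrt(110)*(-7 + sqrt(110))/220/9562 = -3923*sqrt(110)*(-7 + sqrt(110))/2103640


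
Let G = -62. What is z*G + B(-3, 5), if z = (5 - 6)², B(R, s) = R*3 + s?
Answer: -66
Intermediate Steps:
B(R, s) = s + 3*R (B(R, s) = 3*R + s = s + 3*R)
z = 1 (z = (-1)² = 1)
z*G + B(-3, 5) = 1*(-62) + (5 + 3*(-3)) = -62 + (5 - 9) = -62 - 4 = -66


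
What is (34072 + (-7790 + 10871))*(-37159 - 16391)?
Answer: -1989543150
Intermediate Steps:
(34072 + (-7790 + 10871))*(-37159 - 16391) = (34072 + 3081)*(-53550) = 37153*(-53550) = -1989543150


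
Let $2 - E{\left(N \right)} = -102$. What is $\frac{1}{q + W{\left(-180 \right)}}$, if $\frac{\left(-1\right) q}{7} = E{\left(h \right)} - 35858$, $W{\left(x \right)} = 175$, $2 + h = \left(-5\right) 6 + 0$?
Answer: $\frac{1}{250453} \approx 3.9928 \cdot 10^{-6}$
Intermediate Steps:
$h = -32$ ($h = -2 + \left(\left(-5\right) 6 + 0\right) = -2 + \left(-30 + 0\right) = -2 - 30 = -32$)
$E{\left(N \right)} = 104$ ($E{\left(N \right)} = 2 - -102 = 2 + 102 = 104$)
$q = 250278$ ($q = - 7 \left(104 - 35858\right) = \left(-7\right) \left(-35754\right) = 250278$)
$\frac{1}{q + W{\left(-180 \right)}} = \frac{1}{250278 + 175} = \frac{1}{250453}$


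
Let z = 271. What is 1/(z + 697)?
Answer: 1/968 ≈ 0.0010331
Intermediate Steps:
1/(z + 697) = 1/(271 + 697) = 1/968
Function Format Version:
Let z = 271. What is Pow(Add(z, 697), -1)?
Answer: Rational(1, 968) ≈ 0.0010331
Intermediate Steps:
Pow(Add(z, 697), -1) = Pow(Add(271, 697), -1) = Pow(968, -1) = Rational(1, 968)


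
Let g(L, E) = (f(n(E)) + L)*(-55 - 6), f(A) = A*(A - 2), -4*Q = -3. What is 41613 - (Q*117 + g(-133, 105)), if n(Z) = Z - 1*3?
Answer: 2622449/4 ≈ 6.5561e+5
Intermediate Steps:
Q = ¾ (Q = -¼*(-3) = ¾ ≈ 0.75000)
n(Z) = -3 + Z (n(Z) = Z - 3 = -3 + Z)
f(A) = A*(-2 + A)
g(L, E) = -61*L - 61*(-5 + E)*(-3 + E) (g(L, E) = ((-3 + E)*(-2 + (-3 + E)) + L)*(-55 - 6) = ((-3 + E)*(-5 + E) + L)*(-61) = ((-5 + E)*(-3 + E) + L)*(-61) = (L + (-5 + E)*(-3 + E))*(-61) = -61*L - 61*(-5 + E)*(-3 + E))
41613 - (Q*117 + g(-133, 105)) = 41613 - ((¾)*117 + (-61*(-133) - 61*(-5 + 105)*(-3 + 105))) = 41613 - (351/4 + (8113 - 61*100*102)) = 41613 - (351/4 + (8113 - 622200)) = 41613 - (351/4 - 614087) = 41613 - 1*(-2455997/4) = 41613 + 2455997/4 = 2622449/4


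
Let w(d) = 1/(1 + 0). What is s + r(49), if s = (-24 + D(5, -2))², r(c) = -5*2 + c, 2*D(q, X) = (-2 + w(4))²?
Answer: 2365/4 ≈ 591.25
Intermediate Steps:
w(d) = 1 (w(d) = 1/1 = 1)
D(q, X) = ½ (D(q, X) = (-2 + 1)²/2 = (½)*(-1)² = (½)*1 = ½)
r(c) = -10 + c
s = 2209/4 (s = (-24 + ½)² = (-47/2)² = 2209/4 ≈ 552.25)
s + r(49) = 2209/4 + (-10 + 49) = 2209/4 + 39 = 2365/4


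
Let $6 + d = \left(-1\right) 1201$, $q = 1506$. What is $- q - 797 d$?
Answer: $960473$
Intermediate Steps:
$d = -1207$ ($d = -6 - 1201 = -1207$)
$- q - 797 d = \left(-1\right) 1506 - -961979 = -1506 + 961979 = 960473$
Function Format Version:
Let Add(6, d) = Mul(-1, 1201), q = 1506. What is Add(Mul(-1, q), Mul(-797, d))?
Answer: 960473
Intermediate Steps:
d = -1207 (d = Add(-6, Mul(-1, 1201)) = Add(-6, -1201) = -1207)
Add(Mul(-1, q), Mul(-797, d)) = Add(Mul(-1, 1506), Mul(-797, -1207)) = Add(-1506, 961979) = 960473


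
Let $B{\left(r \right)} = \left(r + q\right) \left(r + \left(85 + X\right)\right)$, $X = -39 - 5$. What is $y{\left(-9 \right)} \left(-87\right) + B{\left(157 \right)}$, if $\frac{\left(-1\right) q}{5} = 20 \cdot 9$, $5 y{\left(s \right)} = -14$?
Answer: $- \frac{734352}{5} \approx -1.4687 \cdot 10^{5}$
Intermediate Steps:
$X = -44$ ($X = -39 - 5 = -44$)
$y{\left(s \right)} = - \frac{14}{5}$ ($y{\left(s \right)} = \frac{1}{5} \left(-14\right) = - \frac{14}{5}$)
$q = -900$ ($q = - 5 \cdot 20 \cdot 9 = \left(-5\right) 180 = -900$)
$B{\left(r \right)} = \left(-900 + r\right) \left(41 + r\right)$ ($B{\left(r \right)} = \left(r - 900\right) \left(r + \left(85 - 44\right)\right) = \left(-900 + r\right) \left(r + 41\right) = \left(-900 + r\right) \left(41 + r\right)$)
$y{\left(-9 \right)} \left(-87\right) + B{\left(157 \right)} = \left(- \frac{14}{5}\right) \left(-87\right) - \left(171763 - 24649\right) = \frac{1218}{5} - 147114 = - \frac{734352}{5}$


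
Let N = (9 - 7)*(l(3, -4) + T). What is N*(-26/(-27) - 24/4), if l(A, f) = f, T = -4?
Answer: 2176/27 ≈ 80.593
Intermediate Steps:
N = -16 (N = (9 - 7)*(-4 - 4) = 2*(-8) = -16)
N*(-26/(-27) - 24/4) = -16*(-26/(-27) - 24/4) = -16*(-26*(-1/27) - 24*¼) = -16*(26/27 - 6) = -16*(-136/27) = 2176/27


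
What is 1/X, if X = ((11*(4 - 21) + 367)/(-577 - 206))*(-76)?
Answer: 87/1520 ≈ 0.057237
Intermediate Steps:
X = 1520/87 (X = ((11*(-17) + 367)/(-783))*(-76) = ((-187 + 367)*(-1/783))*(-76) = (180*(-1/783))*(-76) = -20/87*(-76) = 1520/87 ≈ 17.471)
1/X = 1/(1520/87) = 87/1520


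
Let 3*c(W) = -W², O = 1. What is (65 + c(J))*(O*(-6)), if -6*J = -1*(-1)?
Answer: -7019/18 ≈ -389.94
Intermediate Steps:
J = -⅙ (J = -(-1)*(-1)/6 = -⅙*1 = -⅙ ≈ -0.16667)
c(W) = -W²/3 (c(W) = (-W²)/3 = -W²/3)
(65 + c(J))*(O*(-6)) = (65 - (-⅙)²/3)*(1*(-6)) = (65 - ⅓*1/36)*(-6) = (65 - 1/108)*(-6) = (7019/108)*(-6) = -7019/18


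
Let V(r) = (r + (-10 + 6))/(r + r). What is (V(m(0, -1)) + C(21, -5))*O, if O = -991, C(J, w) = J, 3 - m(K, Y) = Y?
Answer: -20811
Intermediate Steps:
m(K, Y) = 3 - Y
V(r) = (-4 + r)/(2*r) (V(r) = (r - 4)/((2*r)) = (-4 + r)*(1/(2*r)) = (-4 + r)/(2*r))
(V(m(0, -1)) + C(21, -5))*O = ((-4 + (3 - 1*(-1)))/(2*(3 - 1*(-1))) + 21)*(-991) = ((-4 + (3 + 1))/(2*(3 + 1)) + 21)*(-991) = ((½)*(-4 + 4)/4 + 21)*(-991) = ((½)*(¼)*0 + 21)*(-991) = (0 + 21)*(-991) = 21*(-991) = -20811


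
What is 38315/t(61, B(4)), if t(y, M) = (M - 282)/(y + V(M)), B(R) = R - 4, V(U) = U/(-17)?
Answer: -2337215/282 ≈ -8288.0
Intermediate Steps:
V(U) = -U/17 (V(U) = U*(-1/17) = -U/17)
B(R) = -4 + R
t(y, M) = (-282 + M)/(y - M/17) (t(y, M) = (M - 282)/(y - M/17) = (-282 + M)/(y - M/17))
38315/t(61, B(4)) = 38315/((17*(282 - (-4 + 4))/((-4 + 4) - 17*61))) = 38315/((17*(282 - 1*0)/(0 - 1037))) = 38315/((17*(282 + 0)/(-1037))) = 38315/((17*(-1/1037)*282)) = 38315/(-282/61) = 38315*(-61/282) = -2337215/282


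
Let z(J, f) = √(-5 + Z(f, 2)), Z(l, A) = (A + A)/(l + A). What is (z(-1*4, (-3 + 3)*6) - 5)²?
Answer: (5 - I*√3)² ≈ 22.0 - 17.32*I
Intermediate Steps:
Z(l, A) = 2*A/(A + l) (Z(l, A) = (2*A)/(A + l) = 2*A/(A + l))
z(J, f) = √(-5 + 4/(2 + f)) (z(J, f) = √(-5 + 2*2/(2 + f)) = √(-5 + 4/(2 + f)))
(z(-1*4, (-3 + 3)*6) - 5)² = (√((-6 - 5*(-3 + 3)*6)/(2 + (-3 + 3)*6)) - 5)² = (√((-6 - 0*6)/(2 + 0*6)) - 5)² = (√((-6 - 5*0)/(2 + 0)) - 5)² = (√((-6 + 0)/2) - 5)² = (√((½)*(-6)) - 5)² = (√(-3) - 5)² = (I*√3 - 5)² = (-5 + I*√3)²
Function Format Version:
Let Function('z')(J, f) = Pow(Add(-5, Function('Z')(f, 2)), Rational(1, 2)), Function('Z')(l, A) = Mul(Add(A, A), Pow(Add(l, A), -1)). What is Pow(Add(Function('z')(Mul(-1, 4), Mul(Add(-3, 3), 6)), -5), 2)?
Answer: Pow(Add(5, Mul(-1, I, Pow(3, Rational(1, 2)))), 2) ≈ Add(22.000, Mul(-17.320, I))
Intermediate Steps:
Function('Z')(l, A) = Mul(2, A, Pow(Add(A, l), -1)) (Function('Z')(l, A) = Mul(Mul(2, A), Pow(Add(A, l), -1)) = Mul(2, A, Pow(Add(A, l), -1)))
Function('z')(J, f) = Pow(Add(-5, Mul(4, Pow(Add(2, f), -1))), Rational(1, 2)) (Function('z')(J, f) = Pow(Add(-5, Mul(2, 2, Pow(Add(2, f), -1))), Rational(1, 2)) = Pow(Add(-5, Mul(4, Pow(Add(2, f), -1))), Rational(1, 2)))
Pow(Add(Function('z')(Mul(-1, 4), Mul(Add(-3, 3), 6)), -5), 2) = Pow(Add(Pow(Mul(Pow(Add(2, Mul(Add(-3, 3), 6)), -1), Add(-6, Mul(-5, Mul(Add(-3, 3), 6)))), Rational(1, 2)), -5), 2) = Pow(Add(Pow(Mul(Pow(Add(2, Mul(0, 6)), -1), Add(-6, Mul(-5, Mul(0, 6)))), Rational(1, 2)), -5), 2) = Pow(Add(Pow(Mul(Pow(Add(2, 0), -1), Add(-6, Mul(-5, 0))), Rational(1, 2)), -5), 2) = Pow(Add(Pow(Mul(Pow(2, -1), Add(-6, 0)), Rational(1, 2)), -5), 2) = Pow(Add(Pow(Mul(Rational(1, 2), -6), Rational(1, 2)), -5), 2) = Pow(Add(Pow(-3, Rational(1, 2)), -5), 2) = Pow(Add(Mul(I, Pow(3, Rational(1, 2))), -5), 2) = Pow(Add(-5, Mul(I, Pow(3, Rational(1, 2)))), 2)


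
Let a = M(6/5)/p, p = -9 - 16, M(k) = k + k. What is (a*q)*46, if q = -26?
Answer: 14352/125 ≈ 114.82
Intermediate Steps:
M(k) = 2*k
p = -25
a = -12/125 (a = (2*(6/5))/(-25) = (2*(6*(⅕)))*(-1/25) = (2*(6/5))*(-1/25) = (12/5)*(-1/25) = -12/125 ≈ -0.096000)
(a*q)*46 = -12/125*(-26)*46 = (312/125)*46 = 14352/125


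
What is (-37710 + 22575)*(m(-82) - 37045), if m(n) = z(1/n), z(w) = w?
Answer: 45975453285/82 ≈ 5.6068e+8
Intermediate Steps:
m(n) = 1/n
(-37710 + 22575)*(m(-82) - 37045) = (-37710 + 22575)*(1/(-82) - 37045) = -15135*(-1/82 - 37045) = -15135*(-3037691/82) = 45975453285/82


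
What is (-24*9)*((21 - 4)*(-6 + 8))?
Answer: -7344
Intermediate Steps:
(-24*9)*((21 - 4)*(-6 + 8)) = -3672*2 = -216*34 = -7344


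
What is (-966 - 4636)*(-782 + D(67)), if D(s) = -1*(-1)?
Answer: 4375162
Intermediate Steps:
D(s) = 1
(-966 - 4636)*(-782 + D(67)) = (-966 - 4636)*(-782 + 1) = -5602*(-781) = 4375162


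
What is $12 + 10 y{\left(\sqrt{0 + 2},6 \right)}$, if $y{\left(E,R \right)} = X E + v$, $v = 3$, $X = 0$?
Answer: $42$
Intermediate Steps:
$y{\left(E,R \right)} = 3$ ($y{\left(E,R \right)} = 0 E + 3 = 0 + 3 = 3$)
$12 + 10 y{\left(\sqrt{0 + 2},6 \right)} = 12 + 10 \cdot 3 = 12 + 30 = 42$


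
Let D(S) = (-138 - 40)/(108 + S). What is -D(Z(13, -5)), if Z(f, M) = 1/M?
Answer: 890/539 ≈ 1.6512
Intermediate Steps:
D(S) = -178/(108 + S)
-D(Z(13, -5)) = -(-178)/(108 + 1/(-5)) = -(-178)/(108 - ⅕) = -(-178)/539/5 = -(-178)*5/539 = -1*(-890/539) = 890/539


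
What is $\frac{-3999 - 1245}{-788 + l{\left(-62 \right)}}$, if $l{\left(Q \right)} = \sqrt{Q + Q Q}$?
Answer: $\frac{2066136}{308581} + \frac{2622 \sqrt{3782}}{308581} \approx 7.2181$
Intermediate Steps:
$l{\left(Q \right)} = \sqrt{Q + Q^{2}}$
$\frac{-3999 - 1245}{-788 + l{\left(-62 \right)}} = \frac{-3999 - 1245}{-788 + \sqrt{- 62 \left(1 - 62\right)}} = - \frac{5244}{-788 + \sqrt{\left(-62\right) \left(-61\right)}} = - \frac{5244}{-788 + \sqrt{3782}}$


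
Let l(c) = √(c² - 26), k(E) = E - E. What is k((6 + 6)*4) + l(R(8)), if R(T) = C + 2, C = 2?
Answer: I*√10 ≈ 3.1623*I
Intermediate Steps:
R(T) = 4 (R(T) = 2 + 2 = 4)
k(E) = 0
l(c) = √(-26 + c²)
k((6 + 6)*4) + l(R(8)) = 0 + √(-26 + 4²) = 0 + √(-26 + 16) = 0 + √(-10) = 0 + I*√10 = I*√10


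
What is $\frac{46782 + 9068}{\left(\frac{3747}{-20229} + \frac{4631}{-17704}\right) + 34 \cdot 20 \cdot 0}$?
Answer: $- \frac{6667265321200}{53339129} \approx -1.25 \cdot 10^{5}$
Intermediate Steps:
$\frac{46782 + 9068}{\left(\frac{3747}{-20229} + \frac{4631}{-17704}\right) + 34 \cdot 20 \cdot 0} = \frac{55850}{\left(3747 \left(- \frac{1}{20229}\right) + 4631 \left(- \frac{1}{17704}\right)\right) + 680 \cdot 0} = \frac{55850}{\left(- \frac{1249}{6743} - \frac{4631}{17704}\right) + 0} = \frac{55850}{- \frac{53339129}{119378072} + 0} = \frac{55850}{- \frac{53339129}{119378072}} = 55850 \left(- \frac{119378072}{53339129}\right) = - \frac{6667265321200}{53339129}$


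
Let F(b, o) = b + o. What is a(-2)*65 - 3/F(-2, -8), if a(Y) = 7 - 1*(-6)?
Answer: 8453/10 ≈ 845.30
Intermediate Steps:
a(Y) = 13 (a(Y) = 7 + 6 = 13)
a(-2)*65 - 3/F(-2, -8) = 13*65 - 3/(-2 - 8) = 845 - 3/(-10) = 845 - 3*(-1/10) = 845 + 3/10 = 8453/10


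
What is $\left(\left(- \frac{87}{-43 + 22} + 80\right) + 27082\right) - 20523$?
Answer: $\frac{46502}{7} \approx 6643.1$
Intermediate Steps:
$\left(\left(- \frac{87}{-43 + 22} + 80\right) + 27082\right) - 20523 = \left(\left(- \frac{87}{-21} + 80\right) + 27082\right) - 20523 = \left(\left(\left(-87\right) \left(- \frac{1}{21}\right) + 80\right) + 27082\right) - 20523 = \left(\left(\frac{29}{7} + 80\right) + 27082\right) - 20523 = \left(\frac{589}{7} + 27082\right) - 20523 = \frac{190163}{7} - 20523 = \frac{46502}{7}$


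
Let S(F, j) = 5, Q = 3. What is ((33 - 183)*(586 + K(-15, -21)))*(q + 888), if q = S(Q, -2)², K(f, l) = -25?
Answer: -76828950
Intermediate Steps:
q = 25 (q = 5² = 25)
((33 - 183)*(586 + K(-15, -21)))*(q + 888) = ((33 - 183)*(586 - 25))*(25 + 888) = -150*561*913 = -84150*913 = -76828950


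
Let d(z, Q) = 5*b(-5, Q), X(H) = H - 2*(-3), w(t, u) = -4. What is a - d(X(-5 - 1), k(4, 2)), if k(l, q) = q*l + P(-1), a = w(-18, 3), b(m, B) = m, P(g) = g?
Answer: 21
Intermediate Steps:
X(H) = 6 + H (X(H) = H + 6 = 6 + H)
a = -4
k(l, q) = -1 + l*q (k(l, q) = q*l - 1 = l*q - 1 = -1 + l*q)
d(z, Q) = -25 (d(z, Q) = 5*(-5) = -25)
a - d(X(-5 - 1), k(4, 2)) = -4 - 1*(-25) = -4 + 25 = 21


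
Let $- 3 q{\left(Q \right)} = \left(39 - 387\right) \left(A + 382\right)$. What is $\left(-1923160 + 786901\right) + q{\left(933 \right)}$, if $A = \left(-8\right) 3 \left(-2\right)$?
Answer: $-1086379$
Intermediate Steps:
$A = 48$ ($A = \left(-24\right) \left(-2\right) = 48$)
$q{\left(Q \right)} = 49880$ ($q{\left(Q \right)} = - \frac{\left(39 - 387\right) \left(48 + 382\right)}{3} = - \frac{\left(-348\right) 430}{3} = \left(- \frac{1}{3}\right) \left(-149640\right) = 49880$)
$\left(-1923160 + 786901\right) + q{\left(933 \right)} = \left(-1923160 + 786901\right) + 49880 = -1136259 + 49880 = -1086379$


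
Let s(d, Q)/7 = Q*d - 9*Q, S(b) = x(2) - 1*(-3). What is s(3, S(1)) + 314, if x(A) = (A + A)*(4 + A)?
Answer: -820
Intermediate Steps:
x(A) = 2*A*(4 + A) (x(A) = (2*A)*(4 + A) = 2*A*(4 + A))
S(b) = 27 (S(b) = 2*2*(4 + 2) - 1*(-3) = 2*2*6 + 3 = 24 + 3 = 27)
s(d, Q) = -63*Q + 7*Q*d (s(d, Q) = 7*(Q*d - 9*Q) = 7*(-9*Q + Q*d) = -63*Q + 7*Q*d)
s(3, S(1)) + 314 = 7*27*(-9 + 3) + 314 = 7*27*(-6) + 314 = -1134 + 314 = -820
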